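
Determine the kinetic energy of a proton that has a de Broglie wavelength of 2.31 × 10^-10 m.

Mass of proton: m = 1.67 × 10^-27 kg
2.46 × 10^-21 J (or 0.0154 eV)

From λ = h/√(2mKE), we solve for KE:

λ² = h²/(2mKE)
KE = h²/(2mλ²)
KE = (6.626 × 10^-34 J·s)² / (2 × 1.67 × 10^-27 kg × (2.31 × 10^-10 m)²)
KE = 2.46 × 10^-21 J
KE = 0.0154 eV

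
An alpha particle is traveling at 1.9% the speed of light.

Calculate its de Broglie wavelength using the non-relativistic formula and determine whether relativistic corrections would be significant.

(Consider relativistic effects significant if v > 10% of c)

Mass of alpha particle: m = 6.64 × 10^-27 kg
No, relativistic corrections are not needed.

Using the non-relativistic de Broglie formula λ = h/(mv):

v = 1.9% × c = 5.696 × 10^6 m/s

λ = h/(mv)
λ = (6.626 × 10^-34 J·s) / (6.64 × 10^-27 kg × 5.696 × 10^6 m/s)
λ = 1.75 × 10^-14 m

Since v = 1.9% of c < 10% of c, relativistic corrections are NOT significant and this non-relativistic result is a good approximation.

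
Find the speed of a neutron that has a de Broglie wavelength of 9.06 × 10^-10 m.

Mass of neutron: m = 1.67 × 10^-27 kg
4.38 × 10^2 m/s

From the de Broglie relation λ = h/(mv), we solve for v:

v = h/(mλ)
v = (6.626 × 10^-34 J·s) / (1.67 × 10^-27 kg × 9.06 × 10^-10 m)
v = 4.38 × 10^2 m/s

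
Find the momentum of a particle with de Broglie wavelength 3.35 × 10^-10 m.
1.98 × 10^-24 kg·m/s

From the de Broglie relation λ = h/p, we solve for p:

p = h/λ
p = (6.626 × 10^-34 J·s) / (3.35 × 10^-10 m)
p = 1.98 × 10^-24 kg·m/s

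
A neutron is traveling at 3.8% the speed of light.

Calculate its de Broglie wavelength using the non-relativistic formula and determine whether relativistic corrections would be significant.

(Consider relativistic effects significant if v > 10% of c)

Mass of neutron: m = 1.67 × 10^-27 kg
No, relativistic corrections are not needed.

Using the non-relativistic de Broglie formula λ = h/(mv):

v = 3.8% × c = 1.139 × 10^7 m/s

λ = h/(mv)
λ = (6.626 × 10^-34 J·s) / (1.67 × 10^-27 kg × 1.139 × 10^7 m/s)
λ = 3.48 × 10^-14 m

Since v = 3.8% of c < 10% of c, relativistic corrections are NOT significant and this non-relativistic result is a good approximation.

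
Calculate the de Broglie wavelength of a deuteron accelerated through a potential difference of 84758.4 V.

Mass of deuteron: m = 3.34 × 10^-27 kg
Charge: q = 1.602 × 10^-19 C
6.96 × 10^-14 m

When a particle is accelerated through voltage V, it gains kinetic energy KE = qV.

The de Broglie wavelength is then λ = h/√(2mqV):

λ = h/√(2mqV)
λ = (6.626 × 10^-34 J·s) / √(2 × 3.34 × 10^-27 kg × 1.602 × 10^-19 C × 84758.4 V)
λ = 6.96 × 10^-14 m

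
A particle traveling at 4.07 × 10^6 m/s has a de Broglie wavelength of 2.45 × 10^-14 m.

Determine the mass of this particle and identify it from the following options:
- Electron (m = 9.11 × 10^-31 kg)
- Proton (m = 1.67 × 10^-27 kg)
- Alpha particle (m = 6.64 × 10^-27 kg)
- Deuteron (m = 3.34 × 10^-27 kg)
The particle is an alpha particle.

From λ = h/(mv), solve for mass:

m = h/(λv)
m = (6.626 × 10^-34 J·s) / (2.45 × 10^-14 m × 4.07 × 10^6 m/s)
m = 6.64 × 10^-27 kg

Comparing with the listed masses, this is closest to an alpha particle.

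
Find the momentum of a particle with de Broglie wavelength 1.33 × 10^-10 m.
4.98 × 10^-24 kg·m/s

From the de Broglie relation λ = h/p, we solve for p:

p = h/λ
p = (6.626 × 10^-34 J·s) / (1.33 × 10^-10 m)
p = 4.98 × 10^-24 kg·m/s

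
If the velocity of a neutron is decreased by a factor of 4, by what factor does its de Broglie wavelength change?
The wavelength increases by a factor of 4.

From λ = h/(mv), the wavelength is inversely proportional to velocity:

λ ∝ 1/v

If v → v/4, then λ → 4λ

When velocity is decreased by a factor of 4, the wavelength increases by a factor of 4.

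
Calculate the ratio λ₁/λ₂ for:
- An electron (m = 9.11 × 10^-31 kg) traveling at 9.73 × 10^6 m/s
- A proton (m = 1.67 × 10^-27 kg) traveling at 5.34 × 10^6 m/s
λ₁/λ₂ = 1.01 × 10^3

Using λ = h/(mv):

λ₁ = h/(m₁v₁) = 7.48 × 10^-11 m
λ₂ = h/(m₂v₂) = 7.43 × 10^-14 m

Ratio λ₁/λ₂ = (m₂v₂)/(m₁v₁)
         = (1.67 × 10^-27 kg × 5.34 × 10^6 m/s) / (9.11 × 10^-31 kg × 9.73 × 10^6 m/s)
         = 1.01 × 10^3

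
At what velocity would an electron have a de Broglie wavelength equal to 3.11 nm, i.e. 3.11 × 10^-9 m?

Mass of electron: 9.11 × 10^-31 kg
2.34 × 10^5 m/s

From λ = h/(mv), solve for v:

v = h/(mλ)
v = (6.626 × 10^-34 J·s) / (9.11 × 10^-31 kg × 3.11 × 10^-9 m)
v = 2.34 × 10^5 m/s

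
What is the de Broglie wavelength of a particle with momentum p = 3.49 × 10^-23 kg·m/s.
1.90 × 10^-11 m

Using the de Broglie relation λ = h/p:

λ = h/p
λ = (6.626 × 10^-34 J·s) / (3.49 × 10^-23 kg·m/s)
λ = 1.90 × 10^-11 m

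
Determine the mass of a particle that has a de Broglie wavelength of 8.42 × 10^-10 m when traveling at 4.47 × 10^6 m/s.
1.76 × 10^-31 kg

From the de Broglie relation λ = h/(mv), we solve for m:

m = h/(λv)
m = (6.626 × 10^-34 J·s) / (8.42 × 10^-10 m × 4.47 × 10^6 m/s)
m = 1.76 × 10^-31 kg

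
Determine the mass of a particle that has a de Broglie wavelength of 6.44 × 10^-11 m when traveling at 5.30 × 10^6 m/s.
1.94 × 10^-30 kg

From the de Broglie relation λ = h/(mv), we solve for m:

m = h/(λv)
m = (6.626 × 10^-34 J·s) / (6.44 × 10^-11 m × 5.30 × 10^6 m/s)
m = 1.94 × 10^-30 kg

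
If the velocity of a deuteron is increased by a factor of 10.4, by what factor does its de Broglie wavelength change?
The wavelength decreases by a factor of 10.4.

From λ = h/(mv), the wavelength is inversely proportional to velocity:

λ ∝ 1/v

If v → 10.4v, then λ → λ/10.4

When velocity is increased by a factor of 10.4, the wavelength decreases by a factor of 10.4.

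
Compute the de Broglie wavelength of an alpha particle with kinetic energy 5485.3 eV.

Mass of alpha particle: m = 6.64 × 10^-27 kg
1.94 × 10^-13 m

Using λ = h/√(2mKE):

First convert KE to Joules: KE = 5485.3 eV = 8.788 × 10^-16 J

λ = h/√(2mKE)
λ = (6.626 × 10^-34 J·s) / √(2 × 6.64 × 10^-27 kg × 8.788 × 10^-16 J)
λ = 1.94 × 10^-13 m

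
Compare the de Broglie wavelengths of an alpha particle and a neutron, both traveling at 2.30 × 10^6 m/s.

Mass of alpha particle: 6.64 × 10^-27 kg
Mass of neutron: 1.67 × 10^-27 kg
The neutron has the longer wavelength.

Using λ = h/(mv), since both particles have the same velocity, the wavelength depends only on mass.

For alpha particle: λ₁ = h/(m₁v) = 4.34 × 10^-14 m
For neutron: λ₂ = h/(m₂v) = 1.73 × 10^-13 m

Since λ ∝ 1/m at constant velocity, the lighter particle has the longer wavelength.

The neutron has the longer de Broglie wavelength.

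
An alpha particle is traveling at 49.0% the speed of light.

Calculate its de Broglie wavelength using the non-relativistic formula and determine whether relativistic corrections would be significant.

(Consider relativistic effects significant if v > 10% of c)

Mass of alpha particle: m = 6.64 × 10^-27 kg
Yes, relativistic corrections are needed.

Using the non-relativistic de Broglie formula λ = h/(mv):

v = 49.0% × c = 1.469 × 10^8 m/s

λ = h/(mv)
λ = (6.626 × 10^-34 J·s) / (6.64 × 10^-27 kg × 1.469 × 10^8 m/s)
λ = 6.79 × 10^-16 m

Since v = 49.0% of c > 10% of c, relativistic corrections ARE significant and the actual wavelength would differ from this non-relativistic estimate.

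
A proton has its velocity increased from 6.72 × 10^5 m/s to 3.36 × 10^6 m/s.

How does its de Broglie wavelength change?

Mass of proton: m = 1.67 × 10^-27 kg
The wavelength decreases by a factor of 5.

Using λ = h/(mv):

Initial wavelength: λ₁ = h/(mv₁) = 5.90 × 10^-13 m
Final wavelength: λ₂ = h/(mv₂) = 1.18 × 10^-13 m

Since λ ∝ 1/v, when velocity increases by a factor of 5, the wavelength decreases by a factor of 5.

λ₂/λ₁ = v₁/v₂ = 1/5

The wavelength decreases by a factor of 5.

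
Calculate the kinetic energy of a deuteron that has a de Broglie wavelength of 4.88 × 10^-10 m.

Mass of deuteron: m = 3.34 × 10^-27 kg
2.76 × 10^-22 J (or 1.72 × 10^-3 eV)

From λ = h/√(2mKE), we solve for KE:

λ² = h²/(2mKE)
KE = h²/(2mλ²)
KE = (6.626 × 10^-34 J·s)² / (2 × 3.34 × 10^-27 kg × (4.88 × 10^-10 m)²)
KE = 2.76 × 10^-22 J
KE = 1.72 × 10^-3 eV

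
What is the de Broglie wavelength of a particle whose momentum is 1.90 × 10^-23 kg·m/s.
3.49 × 10^-11 m

Using the de Broglie relation λ = h/p:

λ = h/p
λ = (6.626 × 10^-34 J·s) / (1.90 × 10^-23 kg·m/s)
λ = 3.49 × 10^-11 m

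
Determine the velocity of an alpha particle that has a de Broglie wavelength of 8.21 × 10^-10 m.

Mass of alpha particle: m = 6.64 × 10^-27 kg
1.22 × 10^2 m/s

From the de Broglie relation λ = h/(mv), we solve for v:

v = h/(mλ)
v = (6.626 × 10^-34 J·s) / (6.64 × 10^-27 kg × 8.21 × 10^-10 m)
v = 1.22 × 10^2 m/s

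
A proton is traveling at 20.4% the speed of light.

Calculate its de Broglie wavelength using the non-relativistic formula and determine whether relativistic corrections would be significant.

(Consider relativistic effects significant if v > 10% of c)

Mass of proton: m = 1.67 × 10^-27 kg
Yes, relativistic corrections are needed.

Using the non-relativistic de Broglie formula λ = h/(mv):

v = 20.4% × c = 6.116 × 10^7 m/s

λ = h/(mv)
λ = (6.626 × 10^-34 J·s) / (1.67 × 10^-27 kg × 6.116 × 10^7 m/s)
λ = 6.49 × 10^-15 m

Since v = 20.4% of c > 10% of c, relativistic corrections ARE significant and the actual wavelength would differ from this non-relativistic estimate.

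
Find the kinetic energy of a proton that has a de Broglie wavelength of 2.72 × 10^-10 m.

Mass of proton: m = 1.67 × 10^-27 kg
1.78 × 10^-21 J (or 0.0111 eV)

From λ = h/√(2mKE), we solve for KE:

λ² = h²/(2mKE)
KE = h²/(2mλ²)
KE = (6.626 × 10^-34 J·s)² / (2 × 1.67 × 10^-27 kg × (2.72 × 10^-10 m)²)
KE = 1.78 × 10^-21 J
KE = 0.0111 eV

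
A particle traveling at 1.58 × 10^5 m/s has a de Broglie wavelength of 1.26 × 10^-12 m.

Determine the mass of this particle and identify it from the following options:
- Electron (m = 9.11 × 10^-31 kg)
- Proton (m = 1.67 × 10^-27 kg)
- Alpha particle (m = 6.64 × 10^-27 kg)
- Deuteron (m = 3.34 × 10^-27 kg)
The particle is a deuteron.

From λ = h/(mv), solve for mass:

m = h/(λv)
m = (6.626 × 10^-34 J·s) / (1.26 × 10^-12 m × 1.58 × 10^5 m/s)
m = 3.33 × 10^-27 kg

Comparing with the listed masses, this is closest to a deuteron.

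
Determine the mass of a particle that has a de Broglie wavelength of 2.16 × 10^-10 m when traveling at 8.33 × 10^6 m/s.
3.68 × 10^-31 kg

From the de Broglie relation λ = h/(mv), we solve for m:

m = h/(λv)
m = (6.626 × 10^-34 J·s) / (2.16 × 10^-10 m × 8.33 × 10^6 m/s)
m = 3.68 × 10^-31 kg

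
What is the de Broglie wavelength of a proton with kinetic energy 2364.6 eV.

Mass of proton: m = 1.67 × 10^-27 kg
5.89 × 10^-13 m

Using λ = h/√(2mKE):

First convert KE to Joules: KE = 2364.6 eV = 3.789 × 10^-16 J

λ = h/√(2mKE)
λ = (6.626 × 10^-34 J·s) / √(2 × 1.67 × 10^-27 kg × 3.789 × 10^-16 J)
λ = 5.89 × 10^-13 m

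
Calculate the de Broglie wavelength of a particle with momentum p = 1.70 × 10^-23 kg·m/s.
3.90 × 10^-11 m

Using the de Broglie relation λ = h/p:

λ = h/p
λ = (6.626 × 10^-34 J·s) / (1.70 × 10^-23 kg·m/s)
λ = 3.90 × 10^-11 m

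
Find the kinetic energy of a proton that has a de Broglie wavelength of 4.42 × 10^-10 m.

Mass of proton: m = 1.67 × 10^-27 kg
6.73 × 10^-22 J (or 4.20 × 10^-3 eV)

From λ = h/√(2mKE), we solve for KE:

λ² = h²/(2mKE)
KE = h²/(2mλ²)
KE = (6.626 × 10^-34 J·s)² / (2 × 1.67 × 10^-27 kg × (4.42 × 10^-10 m)²)
KE = 6.73 × 10^-22 J
KE = 4.20 × 10^-3 eV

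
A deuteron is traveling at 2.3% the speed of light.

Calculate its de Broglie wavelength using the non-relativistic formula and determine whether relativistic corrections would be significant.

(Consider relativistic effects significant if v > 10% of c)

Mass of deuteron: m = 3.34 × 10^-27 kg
No, relativistic corrections are not needed.

Using the non-relativistic de Broglie formula λ = h/(mv):

v = 2.3% × c = 6.895 × 10^6 m/s

λ = h/(mv)
λ = (6.626 × 10^-34 J·s) / (3.34 × 10^-27 kg × 6.895 × 10^6 m/s)
λ = 2.88 × 10^-14 m

Since v = 2.3% of c < 10% of c, relativistic corrections are NOT significant and this non-relativistic result is a good approximation.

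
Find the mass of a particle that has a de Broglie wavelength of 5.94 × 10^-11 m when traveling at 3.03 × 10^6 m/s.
3.68 × 10^-30 kg

From the de Broglie relation λ = h/(mv), we solve for m:

m = h/(λv)
m = (6.626 × 10^-34 J·s) / (5.94 × 10^-11 m × 3.03 × 10^6 m/s)
m = 3.68 × 10^-30 kg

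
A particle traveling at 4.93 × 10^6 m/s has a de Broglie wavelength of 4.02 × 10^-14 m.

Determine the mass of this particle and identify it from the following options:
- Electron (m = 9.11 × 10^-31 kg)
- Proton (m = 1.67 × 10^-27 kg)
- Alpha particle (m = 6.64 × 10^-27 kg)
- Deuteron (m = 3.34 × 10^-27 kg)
The particle is a deuteron.

From λ = h/(mv), solve for mass:

m = h/(λv)
m = (6.626 × 10^-34 J·s) / (4.02 × 10^-14 m × 4.93 × 10^6 m/s)
m = 3.34 × 10^-27 kg

Comparing with the listed masses, this is closest to a deuteron.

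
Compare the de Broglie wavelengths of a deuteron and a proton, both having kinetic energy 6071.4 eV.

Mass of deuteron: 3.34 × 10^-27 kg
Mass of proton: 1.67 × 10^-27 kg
The proton has the longer wavelength.

Using λ = h/√(2mKE):

For deuteron: λ₁ = h/√(2m₁KE) = 2.60 × 10^-13 m
For proton: λ₂ = h/√(2m₂KE) = 3.68 × 10^-13 m

Since λ ∝ 1/√m at constant kinetic energy, the lighter particle has the longer wavelength.

The proton has the longer de Broglie wavelength.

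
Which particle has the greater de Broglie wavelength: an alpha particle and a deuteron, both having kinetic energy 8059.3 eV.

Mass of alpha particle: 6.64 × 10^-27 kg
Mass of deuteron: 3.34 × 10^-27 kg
The deuteron has the longer wavelength.

Using λ = h/√(2mKE):

For alpha particle: λ₁ = h/√(2m₁KE) = 1.60 × 10^-13 m
For deuteron: λ₂ = h/√(2m₂KE) = 2.26 × 10^-13 m

Since λ ∝ 1/√m at constant kinetic energy, the lighter particle has the longer wavelength.

The deuteron has the longer de Broglie wavelength.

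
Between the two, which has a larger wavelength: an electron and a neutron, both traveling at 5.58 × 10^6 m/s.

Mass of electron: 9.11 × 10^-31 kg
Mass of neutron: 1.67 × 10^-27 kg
The electron has the longer wavelength.

Using λ = h/(mv), since both particles have the same velocity, the wavelength depends only on mass.

For electron: λ₁ = h/(m₁v) = 1.30 × 10^-10 m
For neutron: λ₂ = h/(m₂v) = 7.11 × 10^-14 m

Since λ ∝ 1/m at constant velocity, the lighter particle has the longer wavelength.

The electron has the longer de Broglie wavelength.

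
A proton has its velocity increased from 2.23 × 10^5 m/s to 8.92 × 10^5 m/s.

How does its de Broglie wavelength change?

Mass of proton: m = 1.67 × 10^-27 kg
The wavelength decreases by a factor of 4.

Using λ = h/(mv):

Initial wavelength: λ₁ = h/(mv₁) = 1.78 × 10^-12 m
Final wavelength: λ₂ = h/(mv₂) = 4.45 × 10^-13 m

Since λ ∝ 1/v, when velocity increases by a factor of 4, the wavelength decreases by a factor of 4.

λ₂/λ₁ = v₁/v₂ = 1/4

The wavelength decreases by a factor of 4.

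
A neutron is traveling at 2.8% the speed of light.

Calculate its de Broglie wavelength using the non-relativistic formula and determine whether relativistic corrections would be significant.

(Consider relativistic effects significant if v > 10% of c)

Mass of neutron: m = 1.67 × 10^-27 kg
No, relativistic corrections are not needed.

Using the non-relativistic de Broglie formula λ = h/(mv):

v = 2.8% × c = 8.394 × 10^6 m/s

λ = h/(mv)
λ = (6.626 × 10^-34 J·s) / (1.67 × 10^-27 kg × 8.394 × 10^6 m/s)
λ = 4.73 × 10^-14 m

Since v = 2.8% of c < 10% of c, relativistic corrections are NOT significant and this non-relativistic result is a good approximation.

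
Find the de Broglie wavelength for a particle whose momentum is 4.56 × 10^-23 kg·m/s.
1.45 × 10^-11 m

Using the de Broglie relation λ = h/p:

λ = h/p
λ = (6.626 × 10^-34 J·s) / (4.56 × 10^-23 kg·m/s)
λ = 1.45 × 10^-11 m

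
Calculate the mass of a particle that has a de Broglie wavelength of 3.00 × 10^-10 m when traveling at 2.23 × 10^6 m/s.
9.90 × 10^-31 kg

From the de Broglie relation λ = h/(mv), we solve for m:

m = h/(λv)
m = (6.626 × 10^-34 J·s) / (3.00 × 10^-10 m × 2.23 × 10^6 m/s)
m = 9.90 × 10^-31 kg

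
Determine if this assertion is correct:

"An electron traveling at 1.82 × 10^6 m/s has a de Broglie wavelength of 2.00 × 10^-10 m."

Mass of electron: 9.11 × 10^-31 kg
False

The claim is incorrect.

Using λ = h/(mv):
λ = (6.626 × 10^-34 J·s) / (9.11 × 10^-31 kg × 1.82 × 10^6 m/s)
λ = 4.00 × 10^-10 m

The actual wavelength differs from the claimed 2.00 × 10^-10 m.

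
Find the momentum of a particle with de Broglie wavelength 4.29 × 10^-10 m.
1.54 × 10^-24 kg·m/s

From the de Broglie relation λ = h/p, we solve for p:

p = h/λ
p = (6.626 × 10^-34 J·s) / (4.29 × 10^-10 m)
p = 1.54 × 10^-24 kg·m/s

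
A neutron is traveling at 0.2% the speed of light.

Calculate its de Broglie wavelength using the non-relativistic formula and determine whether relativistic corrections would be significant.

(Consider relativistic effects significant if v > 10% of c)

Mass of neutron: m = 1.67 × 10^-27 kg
No, relativistic corrections are not needed.

Using the non-relativistic de Broglie formula λ = h/(mv):

v = 0.2% × c = 5.996 × 10^5 m/s

λ = h/(mv)
λ = (6.626 × 10^-34 J·s) / (1.67 × 10^-27 kg × 5.996 × 10^5 m/s)
λ = 6.62 × 10^-13 m

Since v = 0.2% of c < 10% of c, relativistic corrections are NOT significant and this non-relativistic result is a good approximation.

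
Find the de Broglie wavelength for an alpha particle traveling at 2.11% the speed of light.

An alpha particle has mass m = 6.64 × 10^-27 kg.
1.58 × 10^-14 m

Using the de Broglie relation λ = h/(mv):

v = 2.11% × c = 6.326 × 10^6 m/s

λ = h/(mv)
λ = (6.626 × 10^-34 J·s) / (6.64 × 10^-27 kg × 6.326 × 10^6 m/s)
λ = 1.58 × 10^-14 m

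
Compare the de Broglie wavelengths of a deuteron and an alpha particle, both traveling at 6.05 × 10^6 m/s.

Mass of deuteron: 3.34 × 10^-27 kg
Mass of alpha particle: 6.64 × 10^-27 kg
The deuteron has the longer wavelength.

Using λ = h/(mv), since both particles have the same velocity, the wavelength depends only on mass.

For deuteron: λ₁ = h/(m₁v) = 3.28 × 10^-14 m
For alpha particle: λ₂ = h/(m₂v) = 1.65 × 10^-14 m

Since λ ∝ 1/m at constant velocity, the lighter particle has the longer wavelength.

The deuteron has the longer de Broglie wavelength.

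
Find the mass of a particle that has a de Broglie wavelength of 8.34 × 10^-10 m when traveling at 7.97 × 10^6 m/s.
9.97 × 10^-32 kg

From the de Broglie relation λ = h/(mv), we solve for m:

m = h/(λv)
m = (6.626 × 10^-34 J·s) / (8.34 × 10^-10 m × 7.97 × 10^6 m/s)
m = 9.97 × 10^-32 kg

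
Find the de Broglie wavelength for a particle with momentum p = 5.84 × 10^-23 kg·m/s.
1.13 × 10^-11 m

Using the de Broglie relation λ = h/p:

λ = h/p
λ = (6.626 × 10^-34 J·s) / (5.84 × 10^-23 kg·m/s)
λ = 1.13 × 10^-11 m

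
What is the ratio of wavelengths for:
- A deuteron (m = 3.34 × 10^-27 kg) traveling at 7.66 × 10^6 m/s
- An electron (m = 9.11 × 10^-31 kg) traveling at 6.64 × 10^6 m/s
λ₁/λ₂ = 2.36 × 10^-4

Using λ = h/(mv):

λ₁ = h/(m₁v₁) = 2.59 × 10^-14 m
λ₂ = h/(m₂v₂) = 1.10 × 10^-10 m

Ratio λ₁/λ₂ = (m₂v₂)/(m₁v₁)
         = (9.11 × 10^-31 kg × 6.64 × 10^6 m/s) / (3.34 × 10^-27 kg × 7.66 × 10^6 m/s)
         = 2.36 × 10^-4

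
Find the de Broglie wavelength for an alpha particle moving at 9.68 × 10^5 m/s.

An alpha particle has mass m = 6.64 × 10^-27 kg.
1.03 × 10^-13 m

Using the de Broglie relation λ = h/(mv):

λ = h/(mv)
λ = (6.626 × 10^-34 J·s) / (6.64 × 10^-27 kg × 9.68 × 10^5 m/s)
λ = 1.03 × 10^-13 m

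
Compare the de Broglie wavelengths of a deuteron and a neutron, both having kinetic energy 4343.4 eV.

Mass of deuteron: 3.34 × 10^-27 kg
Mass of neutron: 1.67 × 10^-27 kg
The neutron has the longer wavelength.

Using λ = h/√(2mKE):

For deuteron: λ₁ = h/√(2m₁KE) = 3.07 × 10^-13 m
For neutron: λ₂ = h/√(2m₂KE) = 4.35 × 10^-13 m

Since λ ∝ 1/√m at constant kinetic energy, the lighter particle has the longer wavelength.

The neutron has the longer de Broglie wavelength.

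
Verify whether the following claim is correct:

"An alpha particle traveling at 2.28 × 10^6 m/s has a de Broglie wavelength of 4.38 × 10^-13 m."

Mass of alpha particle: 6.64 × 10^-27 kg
False

The claim is incorrect.

Using λ = h/(mv):
λ = (6.626 × 10^-34 J·s) / (6.64 × 10^-27 kg × 2.28 × 10^6 m/s)
λ = 4.38 × 10^-14 m

The actual wavelength differs from the claimed 4.38 × 10^-13 m.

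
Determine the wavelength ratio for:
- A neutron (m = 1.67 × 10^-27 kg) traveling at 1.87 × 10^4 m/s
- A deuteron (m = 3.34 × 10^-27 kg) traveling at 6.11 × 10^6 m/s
λ₁/λ₂ = 653

Using λ = h/(mv):

λ₁ = h/(m₁v₁) = 2.12 × 10^-11 m
λ₂ = h/(m₂v₂) = 3.25 × 10^-14 m

Ratio λ₁/λ₂ = (m₂v₂)/(m₁v₁)
         = (3.34 × 10^-27 kg × 6.11 × 10^6 m/s) / (1.67 × 10^-27 kg × 1.87 × 10^4 m/s)
         = 653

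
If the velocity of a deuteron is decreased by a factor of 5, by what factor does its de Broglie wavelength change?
The wavelength increases by a factor of 5.

From λ = h/(mv), the wavelength is inversely proportional to velocity:

λ ∝ 1/v

If v → v/5, then λ → 5λ

When velocity is decreased by a factor of 5, the wavelength increases by a factor of 5.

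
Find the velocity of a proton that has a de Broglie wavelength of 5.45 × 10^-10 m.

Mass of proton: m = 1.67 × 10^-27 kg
7.28 × 10^2 m/s

From the de Broglie relation λ = h/(mv), we solve for v:

v = h/(mλ)
v = (6.626 × 10^-34 J·s) / (1.67 × 10^-27 kg × 5.45 × 10^-10 m)
v = 7.28 × 10^2 m/s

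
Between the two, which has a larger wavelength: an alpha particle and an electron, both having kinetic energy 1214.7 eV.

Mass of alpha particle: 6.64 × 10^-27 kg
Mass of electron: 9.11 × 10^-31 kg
The electron has the longer wavelength.

Using λ = h/√(2mKE):

For alpha particle: λ₁ = h/√(2m₁KE) = 4.12 × 10^-13 m
For electron: λ₂ = h/√(2m₂KE) = 3.52 × 10^-11 m

Since λ ∝ 1/√m at constant kinetic energy, the lighter particle has the longer wavelength.

The electron has the longer de Broglie wavelength.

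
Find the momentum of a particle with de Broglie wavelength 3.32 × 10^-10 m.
2.00 × 10^-24 kg·m/s

From the de Broglie relation λ = h/p, we solve for p:

p = h/λ
p = (6.626 × 10^-34 J·s) / (3.32 × 10^-10 m)
p = 2.00 × 10^-24 kg·m/s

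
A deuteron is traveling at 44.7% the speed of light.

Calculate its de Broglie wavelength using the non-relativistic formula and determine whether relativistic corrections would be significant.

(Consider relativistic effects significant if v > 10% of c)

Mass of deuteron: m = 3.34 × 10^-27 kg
Yes, relativistic corrections are needed.

Using the non-relativistic de Broglie formula λ = h/(mv):

v = 44.7% × c = 1.340 × 10^8 m/s

λ = h/(mv)
λ = (6.626 × 10^-34 J·s) / (3.34 × 10^-27 kg × 1.340 × 10^8 m/s)
λ = 1.48 × 10^-15 m

Since v = 44.7% of c > 10% of c, relativistic corrections ARE significant and the actual wavelength would differ from this non-relativistic estimate.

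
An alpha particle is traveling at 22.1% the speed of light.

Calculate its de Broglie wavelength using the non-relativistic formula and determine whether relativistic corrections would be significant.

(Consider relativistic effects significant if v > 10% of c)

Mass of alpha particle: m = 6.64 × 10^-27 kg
Yes, relativistic corrections are needed.

Using the non-relativistic de Broglie formula λ = h/(mv):

v = 22.1% × c = 6.625 × 10^7 m/s

λ = h/(mv)
λ = (6.626 × 10^-34 J·s) / (6.64 × 10^-27 kg × 6.625 × 10^7 m/s)
λ = 1.51 × 10^-15 m

Since v = 22.1% of c > 10% of c, relativistic corrections ARE significant and the actual wavelength would differ from this non-relativistic estimate.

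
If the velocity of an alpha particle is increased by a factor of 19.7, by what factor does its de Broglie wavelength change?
The wavelength decreases by a factor of 19.7.

From λ = h/(mv), the wavelength is inversely proportional to velocity:

λ ∝ 1/v

If v → 19.7v, then λ → λ/19.7

When velocity is increased by a factor of 19.7, the wavelength decreases by a factor of 19.7.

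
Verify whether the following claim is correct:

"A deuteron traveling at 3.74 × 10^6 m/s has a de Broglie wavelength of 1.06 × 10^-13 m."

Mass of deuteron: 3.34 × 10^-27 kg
False

The claim is incorrect.

Using λ = h/(mv):
λ = (6.626 × 10^-34 J·s) / (3.34 × 10^-27 kg × 3.74 × 10^6 m/s)
λ = 5.30 × 10^-14 m

The actual wavelength differs from the claimed 1.06 × 10^-13 m.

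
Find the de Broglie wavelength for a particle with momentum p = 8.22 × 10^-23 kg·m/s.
8.06 × 10^-12 m

Using the de Broglie relation λ = h/p:

λ = h/p
λ = (6.626 × 10^-34 J·s) / (8.22 × 10^-23 kg·m/s)
λ = 8.06 × 10^-12 m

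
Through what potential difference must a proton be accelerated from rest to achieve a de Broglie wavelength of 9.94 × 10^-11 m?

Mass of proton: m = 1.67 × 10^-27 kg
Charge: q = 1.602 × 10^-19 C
8.30 × 10^-2 V

From λ = h/√(2mqV), we solve for V:

λ² = h²/(2mqV)
V = h²/(2mqλ²)
V = (6.626 × 10^-34 J·s)² / (2 × 1.67 × 10^-27 kg × 1.602 × 10^-19 C × (9.94 × 10^-11 m)²)
V = 8.30 × 10^-2 V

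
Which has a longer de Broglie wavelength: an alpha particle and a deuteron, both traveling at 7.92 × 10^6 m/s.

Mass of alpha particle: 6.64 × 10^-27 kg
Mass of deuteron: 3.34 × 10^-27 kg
The deuteron has the longer wavelength.

Using λ = h/(mv), since both particles have the same velocity, the wavelength depends only on mass.

For alpha particle: λ₁ = h/(m₁v) = 1.26 × 10^-14 m
For deuteron: λ₂ = h/(m₂v) = 2.50 × 10^-14 m

Since λ ∝ 1/m at constant velocity, the lighter particle has the longer wavelength.

The deuteron has the longer de Broglie wavelength.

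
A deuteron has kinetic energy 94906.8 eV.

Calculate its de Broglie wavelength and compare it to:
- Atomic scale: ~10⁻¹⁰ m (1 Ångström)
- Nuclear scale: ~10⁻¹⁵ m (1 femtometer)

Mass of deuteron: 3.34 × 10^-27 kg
λ = 6.57 × 10^-14 m, which is between nuclear and atomic scales.

Using λ = h/√(2mKE):

KE = 94906.8 eV = 1.521 × 10^-14 J

λ = h/√(2mKE)
λ = (6.626 × 10^-34 J·s) / √(2 × 3.34 × 10^-27 kg × 1.521 × 10^-14 J)
λ = 6.57 × 10^-14 m

Comparison:
- Atomic scale (10⁻¹⁰ m): λ is 0.00066× this size
- Nuclear scale (10⁻¹⁵ m): λ is 66× this size

The wavelength is between nuclear and atomic scales.

This wavelength is appropriate for probing atomic structure but too large for nuclear physics experiments.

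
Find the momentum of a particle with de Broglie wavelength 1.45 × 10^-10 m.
4.57 × 10^-24 kg·m/s

From the de Broglie relation λ = h/p, we solve for p:

p = h/λ
p = (6.626 × 10^-34 J·s) / (1.45 × 10^-10 m)
p = 4.57 × 10^-24 kg·m/s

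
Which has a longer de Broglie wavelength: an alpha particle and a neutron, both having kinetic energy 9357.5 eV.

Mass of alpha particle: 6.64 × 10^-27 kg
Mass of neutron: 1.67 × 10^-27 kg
The neutron has the longer wavelength.

Using λ = h/√(2mKE):

For alpha particle: λ₁ = h/√(2m₁KE) = 1.48 × 10^-13 m
For neutron: λ₂ = h/√(2m₂KE) = 2.96 × 10^-13 m

Since λ ∝ 1/√m at constant kinetic energy, the lighter particle has the longer wavelength.

The neutron has the longer de Broglie wavelength.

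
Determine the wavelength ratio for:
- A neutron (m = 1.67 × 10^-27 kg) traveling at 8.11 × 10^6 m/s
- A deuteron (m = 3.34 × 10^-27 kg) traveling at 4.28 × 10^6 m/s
λ₁/λ₂ = 1.06

Using λ = h/(mv):

λ₁ = h/(m₁v₁) = 4.89 × 10^-14 m
λ₂ = h/(m₂v₂) = 4.64 × 10^-14 m

Ratio λ₁/λ₂ = (m₂v₂)/(m₁v₁)
         = (3.34 × 10^-27 kg × 4.28 × 10^6 m/s) / (1.67 × 10^-27 kg × 8.11 × 10^6 m/s)
         = 1.06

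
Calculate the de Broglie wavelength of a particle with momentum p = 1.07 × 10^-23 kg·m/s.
6.19 × 10^-11 m

Using the de Broglie relation λ = h/p:

λ = h/p
λ = (6.626 × 10^-34 J·s) / (1.07 × 10^-23 kg·m/s)
λ = 6.19 × 10^-11 m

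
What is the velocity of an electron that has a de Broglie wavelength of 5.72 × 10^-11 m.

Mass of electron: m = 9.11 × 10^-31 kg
1.27 × 10^7 m/s

From the de Broglie relation λ = h/(mv), we solve for v:

v = h/(mλ)
v = (6.626 × 10^-34 J·s) / (9.11 × 10^-31 kg × 5.72 × 10^-11 m)
v = 1.27 × 10^7 m/s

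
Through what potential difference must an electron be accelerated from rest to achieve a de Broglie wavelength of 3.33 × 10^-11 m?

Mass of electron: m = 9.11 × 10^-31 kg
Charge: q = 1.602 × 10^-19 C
1.36 × 10^3 V

From λ = h/√(2mqV), we solve for V:

λ² = h²/(2mqV)
V = h²/(2mqλ²)
V = (6.626 × 10^-34 J·s)² / (2 × 9.11 × 10^-31 kg × 1.602 × 10^-19 C × (3.33 × 10^-11 m)²)
V = 1.36 × 10^3 V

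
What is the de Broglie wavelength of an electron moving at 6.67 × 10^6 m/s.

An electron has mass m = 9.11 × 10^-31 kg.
1.09 × 10^-10 m

Using the de Broglie relation λ = h/(mv):

λ = h/(mv)
λ = (6.626 × 10^-34 J·s) / (9.11 × 10^-31 kg × 6.67 × 10^6 m/s)
λ = 1.09 × 10^-10 m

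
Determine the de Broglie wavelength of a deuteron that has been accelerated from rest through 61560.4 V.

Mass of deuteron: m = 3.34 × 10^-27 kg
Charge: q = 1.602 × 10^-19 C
8.16 × 10^-14 m

When a particle is accelerated through voltage V, it gains kinetic energy KE = qV.

The de Broglie wavelength is then λ = h/√(2mqV):

λ = h/√(2mqV)
λ = (6.626 × 10^-34 J·s) / √(2 × 3.34 × 10^-27 kg × 1.602 × 10^-19 C × 61560.4 V)
λ = 8.16 × 10^-14 m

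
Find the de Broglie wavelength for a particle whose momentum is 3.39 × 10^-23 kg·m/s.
1.95 × 10^-11 m

Using the de Broglie relation λ = h/p:

λ = h/p
λ = (6.626 × 10^-34 J·s) / (3.39 × 10^-23 kg·m/s)
λ = 1.95 × 10^-11 m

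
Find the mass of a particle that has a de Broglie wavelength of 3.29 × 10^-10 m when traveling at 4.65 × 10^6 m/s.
4.33 × 10^-31 kg

From the de Broglie relation λ = h/(mv), we solve for m:

m = h/(λv)
m = (6.626 × 10^-34 J·s) / (3.29 × 10^-10 m × 4.65 × 10^6 m/s)
m = 4.33 × 10^-31 kg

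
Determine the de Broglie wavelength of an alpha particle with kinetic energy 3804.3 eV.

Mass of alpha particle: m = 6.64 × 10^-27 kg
2.33 × 10^-13 m

Using λ = h/√(2mKE):

First convert KE to Joules: KE = 3804.3 eV = 6.095 × 10^-16 J

λ = h/√(2mKE)
λ = (6.626 × 10^-34 J·s) / √(2 × 6.64 × 10^-27 kg × 6.095 × 10^-16 J)
λ = 2.33 × 10^-13 m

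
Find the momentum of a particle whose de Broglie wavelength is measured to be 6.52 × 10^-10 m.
1.02 × 10^-24 kg·m/s

From the de Broglie relation λ = h/p, we solve for p:

p = h/λ
p = (6.626 × 10^-34 J·s) / (6.52 × 10^-10 m)
p = 1.02 × 10^-24 kg·m/s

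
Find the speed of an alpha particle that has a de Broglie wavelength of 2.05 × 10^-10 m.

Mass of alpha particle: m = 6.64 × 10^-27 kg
4.87 × 10^2 m/s

From the de Broglie relation λ = h/(mv), we solve for v:

v = h/(mλ)
v = (6.626 × 10^-34 J·s) / (6.64 × 10^-27 kg × 2.05 × 10^-10 m)
v = 4.87 × 10^2 m/s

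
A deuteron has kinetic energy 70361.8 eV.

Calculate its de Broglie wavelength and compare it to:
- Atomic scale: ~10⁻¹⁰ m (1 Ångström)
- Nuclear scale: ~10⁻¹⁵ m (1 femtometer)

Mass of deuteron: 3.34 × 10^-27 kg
λ = 7.64 × 10^-14 m, which is between nuclear and atomic scales.

Using λ = h/√(2mKE):

KE = 70361.8 eV = 1.127 × 10^-14 J

λ = h/√(2mKE)
λ = (6.626 × 10^-34 J·s) / √(2 × 3.34 × 10^-27 kg × 1.127 × 10^-14 J)
λ = 7.64 × 10^-14 m

Comparison:
- Atomic scale (10⁻¹⁰ m): λ is 0.00076× this size
- Nuclear scale (10⁻¹⁵ m): λ is 76× this size

The wavelength is between nuclear and atomic scales.

This wavelength is appropriate for probing atomic structure but too large for nuclear physics experiments.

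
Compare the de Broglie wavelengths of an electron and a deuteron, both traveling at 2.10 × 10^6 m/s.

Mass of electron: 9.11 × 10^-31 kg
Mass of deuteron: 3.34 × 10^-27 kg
The electron has the longer wavelength.

Using λ = h/(mv), since both particles have the same velocity, the wavelength depends only on mass.

For electron: λ₁ = h/(m₁v) = 3.46 × 10^-10 m
For deuteron: λ₂ = h/(m₂v) = 9.45 × 10^-14 m

Since λ ∝ 1/m at constant velocity, the lighter particle has the longer wavelength.

The electron has the longer de Broglie wavelength.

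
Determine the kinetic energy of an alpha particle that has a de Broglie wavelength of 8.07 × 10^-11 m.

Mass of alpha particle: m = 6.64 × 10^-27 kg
5.08 × 10^-21 J (or 0.0317 eV)

From λ = h/√(2mKE), we solve for KE:

λ² = h²/(2mKE)
KE = h²/(2mλ²)
KE = (6.626 × 10^-34 J·s)² / (2 × 6.64 × 10^-27 kg × (8.07 × 10^-11 m)²)
KE = 5.08 × 10^-21 J
KE = 0.0317 eV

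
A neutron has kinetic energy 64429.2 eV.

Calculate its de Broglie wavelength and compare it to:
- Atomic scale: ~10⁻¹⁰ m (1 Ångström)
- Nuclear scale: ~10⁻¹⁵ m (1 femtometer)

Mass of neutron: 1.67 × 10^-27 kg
λ = 1.13 × 10^-13 m, which is between nuclear and atomic scales.

Using λ = h/√(2mKE):

KE = 64429.2 eV = 1.032 × 10^-14 J

λ = h/√(2mKE)
λ = (6.626 × 10^-34 J·s) / √(2 × 1.67 × 10^-27 kg × 1.032 × 10^-14 J)
λ = 1.13 × 10^-13 m

Comparison:
- Atomic scale (10⁻¹⁰ m): λ is 0.0011× this size
- Nuclear scale (10⁻¹⁵ m): λ is 1.1e+02× this size

The wavelength is between nuclear and atomic scales.

This wavelength is appropriate for probing atomic structure but too large for nuclear physics experiments.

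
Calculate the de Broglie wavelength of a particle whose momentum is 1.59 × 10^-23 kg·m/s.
4.17 × 10^-11 m

Using the de Broglie relation λ = h/p:

λ = h/p
λ = (6.626 × 10^-34 J·s) / (1.59 × 10^-23 kg·m/s)
λ = 4.17 × 10^-11 m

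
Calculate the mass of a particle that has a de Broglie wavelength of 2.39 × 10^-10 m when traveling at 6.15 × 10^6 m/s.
4.51 × 10^-31 kg

From the de Broglie relation λ = h/(mv), we solve for m:

m = h/(λv)
m = (6.626 × 10^-34 J·s) / (2.39 × 10^-10 m × 6.15 × 10^6 m/s)
m = 4.51 × 10^-31 kg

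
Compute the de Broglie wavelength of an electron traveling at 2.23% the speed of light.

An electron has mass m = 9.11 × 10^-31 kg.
1.09 × 10^-10 m

Using the de Broglie relation λ = h/(mv):

v = 2.23% × c = 6.685 × 10^6 m/s

λ = h/(mv)
λ = (6.626 × 10^-34 J·s) / (9.11 × 10^-31 kg × 6.685 × 10^6 m/s)
λ = 1.09 × 10^-10 m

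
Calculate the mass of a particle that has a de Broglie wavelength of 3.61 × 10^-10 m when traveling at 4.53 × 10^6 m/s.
4.05 × 10^-31 kg

From the de Broglie relation λ = h/(mv), we solve for m:

m = h/(λv)
m = (6.626 × 10^-34 J·s) / (3.61 × 10^-10 m × 4.53 × 10^6 m/s)
m = 4.05 × 10^-31 kg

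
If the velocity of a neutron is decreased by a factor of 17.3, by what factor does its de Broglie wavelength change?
The wavelength increases by a factor of 17.3.

From λ = h/(mv), the wavelength is inversely proportional to velocity:

λ ∝ 1/v

If v → v/17.3, then λ → 17.3λ

When velocity is decreased by a factor of 17.3, the wavelength increases by a factor of 17.3.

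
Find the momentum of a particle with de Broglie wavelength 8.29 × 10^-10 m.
7.99 × 10^-25 kg·m/s

From the de Broglie relation λ = h/p, we solve for p:

p = h/λ
p = (6.626 × 10^-34 J·s) / (8.29 × 10^-10 m)
p = 7.99 × 10^-25 kg·m/s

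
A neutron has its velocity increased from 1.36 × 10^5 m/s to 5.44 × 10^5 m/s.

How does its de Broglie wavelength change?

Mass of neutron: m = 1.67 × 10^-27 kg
The wavelength decreases by a factor of 4.

Using λ = h/(mv):

Initial wavelength: λ₁ = h/(mv₁) = 2.92 × 10^-12 m
Final wavelength: λ₂ = h/(mv₂) = 7.29 × 10^-13 m

Since λ ∝ 1/v, when velocity increases by a factor of 4, the wavelength decreases by a factor of 4.

λ₂/λ₁ = v₁/v₂ = 1/4

The wavelength decreases by a factor of 4.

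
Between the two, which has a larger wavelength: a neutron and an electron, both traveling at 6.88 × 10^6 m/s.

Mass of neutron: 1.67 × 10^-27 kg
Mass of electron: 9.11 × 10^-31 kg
The electron has the longer wavelength.

Using λ = h/(mv), since both particles have the same velocity, the wavelength depends only on mass.

For neutron: λ₁ = h/(m₁v) = 5.77 × 10^-14 m
For electron: λ₂ = h/(m₂v) = 1.06 × 10^-10 m

Since λ ∝ 1/m at constant velocity, the lighter particle has the longer wavelength.

The electron has the longer de Broglie wavelength.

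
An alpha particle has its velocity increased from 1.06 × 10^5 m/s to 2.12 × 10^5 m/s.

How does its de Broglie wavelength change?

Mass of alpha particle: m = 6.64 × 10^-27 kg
The wavelength decreases by a factor of 2.

Using λ = h/(mv):

Initial wavelength: λ₁ = h/(mv₁) = 9.41 × 10^-13 m
Final wavelength: λ₂ = h/(mv₂) = 4.71 × 10^-13 m

Since λ ∝ 1/v, when velocity increases by a factor of 2, the wavelength decreases by a factor of 2.

λ₂/λ₁ = v₁/v₂ = 1/2

The wavelength decreases by a factor of 2.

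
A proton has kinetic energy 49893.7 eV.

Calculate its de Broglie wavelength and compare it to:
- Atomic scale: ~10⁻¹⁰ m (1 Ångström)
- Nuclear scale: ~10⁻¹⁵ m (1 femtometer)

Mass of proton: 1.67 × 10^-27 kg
λ = 1.28 × 10^-13 m, which is between nuclear and atomic scales.

Using λ = h/√(2mKE):

KE = 49893.7 eV = 7.994 × 10^-15 J

λ = h/√(2mKE)
λ = (6.626 × 10^-34 J·s) / √(2 × 1.67 × 10^-27 kg × 7.994 × 10^-15 J)
λ = 1.28 × 10^-13 m

Comparison:
- Atomic scale (10⁻¹⁰ m): λ is 0.0013× this size
- Nuclear scale (10⁻¹⁵ m): λ is 1.3e+02× this size

The wavelength is between nuclear and atomic scales.

This wavelength is appropriate for probing atomic structure but too large for nuclear physics experiments.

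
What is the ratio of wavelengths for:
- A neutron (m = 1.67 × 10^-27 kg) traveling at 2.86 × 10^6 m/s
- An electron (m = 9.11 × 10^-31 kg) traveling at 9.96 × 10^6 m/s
λ₁/λ₂ = 1.90 × 10^-3

Using λ = h/(mv):

λ₁ = h/(m₁v₁) = 1.39 × 10^-13 m
λ₂ = h/(m₂v₂) = 7.30 × 10^-11 m

Ratio λ₁/λ₂ = (m₂v₂)/(m₁v₁)
         = (9.11 × 10^-31 kg × 9.96 × 10^6 m/s) / (1.67 × 10^-27 kg × 2.86 × 10^6 m/s)
         = 1.90 × 10^-3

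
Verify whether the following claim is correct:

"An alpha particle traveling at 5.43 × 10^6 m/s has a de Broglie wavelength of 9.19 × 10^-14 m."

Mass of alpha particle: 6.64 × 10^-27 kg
False

The claim is incorrect.

Using λ = h/(mv):
λ = (6.626 × 10^-34 J·s) / (6.64 × 10^-27 kg × 5.43 × 10^6 m/s)
λ = 1.84 × 10^-14 m

The actual wavelength differs from the claimed 9.19 × 10^-14 m.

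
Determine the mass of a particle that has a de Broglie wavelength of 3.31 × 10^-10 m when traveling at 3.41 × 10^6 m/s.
5.87 × 10^-31 kg

From the de Broglie relation λ = h/(mv), we solve for m:

m = h/(λv)
m = (6.626 × 10^-34 J·s) / (3.31 × 10^-10 m × 3.41 × 10^6 m/s)
m = 5.87 × 10^-31 kg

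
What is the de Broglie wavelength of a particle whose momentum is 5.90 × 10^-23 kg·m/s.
1.12 × 10^-11 m

Using the de Broglie relation λ = h/p:

λ = h/p
λ = (6.626 × 10^-34 J·s) / (5.90 × 10^-23 kg·m/s)
λ = 1.12 × 10^-11 m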